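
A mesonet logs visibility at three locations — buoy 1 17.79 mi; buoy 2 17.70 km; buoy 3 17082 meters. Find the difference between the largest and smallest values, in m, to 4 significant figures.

11550 m

buoy 1: 17.79 SM = 28630.23 m.
buoy 2: 17.70 km = 17700.00 m.
Spread: 28630.23 − 17082.00 = 11550 m.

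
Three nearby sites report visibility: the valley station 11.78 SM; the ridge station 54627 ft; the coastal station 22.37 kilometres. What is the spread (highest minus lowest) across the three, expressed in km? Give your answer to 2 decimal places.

the valley station: 11.78 SM = 18.9581 km.
the ridge station: 54627 ft = 16.6503 km.
Spread: 22.3700 − 16.6503 = 5.72 km.

5.72 km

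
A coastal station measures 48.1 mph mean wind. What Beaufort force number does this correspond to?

48.1 mph = 21.5 m/s, which is Beaufort 9 (strong gale, 20.8–24.4 m/s).

Beaufort force 9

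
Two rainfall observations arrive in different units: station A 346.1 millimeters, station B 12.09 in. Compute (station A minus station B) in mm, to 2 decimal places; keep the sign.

station B: 12.09 in = 307.0860 mm.
Difference: 346.1000 − 307.0860 = 39.01 mm.

39.01 mm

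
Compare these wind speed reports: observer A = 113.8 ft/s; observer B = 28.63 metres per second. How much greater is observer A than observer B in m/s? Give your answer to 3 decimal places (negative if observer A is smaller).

observer A: 113.8 ft/s = 34.68624 m/s.
Difference: 34.68624 − 28.63000 = 6.056 m/s.

6.056 m/s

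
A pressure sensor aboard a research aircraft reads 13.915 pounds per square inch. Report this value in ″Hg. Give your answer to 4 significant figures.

1 psi = 2.03602 inHg, so 13.915 × 2.03602 = 28.33 inHg.

28.33 inHg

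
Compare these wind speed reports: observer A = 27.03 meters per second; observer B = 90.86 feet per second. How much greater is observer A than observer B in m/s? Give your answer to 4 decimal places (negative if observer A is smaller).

-0.6641 m/s

observer B: 90.86 ft/s = 27.694128 m/s.
Difference: 27.030000 − 27.694128 = -0.6641 m/s.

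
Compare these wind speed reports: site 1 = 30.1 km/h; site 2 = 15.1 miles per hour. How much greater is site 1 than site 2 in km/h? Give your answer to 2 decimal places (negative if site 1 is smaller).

5.80 km/h

site 2: 15.1 mph = 24.3011 km/h.
Difference: 30.1000 − 24.3011 = 5.80 km/h.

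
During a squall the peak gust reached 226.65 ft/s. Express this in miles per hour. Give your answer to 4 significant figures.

1 ft/s = 0.681818 mph, so 226.65 × 0.681818 = 154.5 mph.

154.5 mph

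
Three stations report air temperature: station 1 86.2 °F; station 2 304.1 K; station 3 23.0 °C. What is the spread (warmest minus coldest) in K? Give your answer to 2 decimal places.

7.95 K

station 1: 86.2 °F = 30.111 °C.
station 2: 304.1 K = 30.950 °C.
Spread: 30.950 − 23.000 = 7.950 °C.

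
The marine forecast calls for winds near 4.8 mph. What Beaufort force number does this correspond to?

Beaufort force 2

4.8 mph = 2.1 m/s, which is Beaufort 2 (light breeze, 1.6–3.3 m/s).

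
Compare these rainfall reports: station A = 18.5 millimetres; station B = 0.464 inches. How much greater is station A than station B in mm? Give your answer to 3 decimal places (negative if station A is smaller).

station B: 0.464 in = 11.78560 mm.
Difference: 18.50000 − 11.78560 = 6.714 mm.

6.714 mm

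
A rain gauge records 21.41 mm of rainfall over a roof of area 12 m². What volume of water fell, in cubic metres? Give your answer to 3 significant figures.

1 mm over 1 m² is 1 L, so volume = 21.41 × 12 = 256.92 L = 0.257 m³.

0.257 cubic metres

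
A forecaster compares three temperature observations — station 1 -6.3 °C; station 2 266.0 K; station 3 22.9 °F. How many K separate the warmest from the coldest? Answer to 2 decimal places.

2.09 K

station 2: 266.0 K = -7.150 °C.
station 3: 22.9 °F = -5.056 °C.
Spread: (-5.056) − (-7.150) = 2.094 °C.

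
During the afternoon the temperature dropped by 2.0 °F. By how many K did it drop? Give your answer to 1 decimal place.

1.1 K

For a temperature change the 32° offset cancels: ΔK = 2.0 × 0.5556 = 1.1 K.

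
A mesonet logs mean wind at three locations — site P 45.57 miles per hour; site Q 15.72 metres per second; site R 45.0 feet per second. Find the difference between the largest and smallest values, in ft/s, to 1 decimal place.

site P: 45.57 mph = 66.836 ft/s.
site Q: 15.72 m/s = 51.575 ft/s.
Spread: 66.836 − 45.000 = 21.8 ft/s.

21.8 ft/s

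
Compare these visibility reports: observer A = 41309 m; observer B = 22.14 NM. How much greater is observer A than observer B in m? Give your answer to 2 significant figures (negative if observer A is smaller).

310 m

observer B: 22.14 nmi = 41003.28 m.
Difference: 41309.00 − 41003.28 = 310 m.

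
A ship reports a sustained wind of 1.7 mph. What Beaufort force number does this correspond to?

1.7 mph = 0.8 m/s, which is Beaufort 1 (light air, 0.3–1.5 m/s).

Beaufort force 1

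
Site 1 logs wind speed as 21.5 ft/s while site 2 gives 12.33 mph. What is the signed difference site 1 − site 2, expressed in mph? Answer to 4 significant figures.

site 1: 21.5 ft/s = 14.65909 mph.
Difference: 14.65909 − 12.33000 = 2.329 mph.

2.329 mph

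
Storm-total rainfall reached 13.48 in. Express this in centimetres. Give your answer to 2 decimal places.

1 in = 2.54 cm, so 13.48 × 2.54 = 34.24 cm.

34.24 cm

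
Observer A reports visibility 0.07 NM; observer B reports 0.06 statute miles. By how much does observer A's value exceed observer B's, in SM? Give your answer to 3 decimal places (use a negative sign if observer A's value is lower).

observer A: 0.07 nmi = 0.08055 SM.
Difference: 0.08055 − 0.06000 = 0.021 SM.

0.021 SM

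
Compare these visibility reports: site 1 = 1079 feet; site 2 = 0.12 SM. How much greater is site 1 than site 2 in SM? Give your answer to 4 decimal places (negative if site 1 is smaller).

0.0844 SM

site 1: 1079 ft = 0.204356 SM.
Difference: 0.204356 − 0.120000 = 0.0844 SM.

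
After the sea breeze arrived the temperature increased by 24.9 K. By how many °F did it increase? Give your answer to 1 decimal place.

A change of 1 °C equals a change of 1.8 °F: Δ°F = 24.9 × 1.8 = 44.8 °F.

44.8 °F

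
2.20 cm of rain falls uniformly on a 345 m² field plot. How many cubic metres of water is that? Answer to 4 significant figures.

Depth: 2.20 cm × 10 = 22 mm.
1 mm over 1 m² is 1 L, so volume = 22 × 345 = 7590 L = 7.590 m³.

7.590 cubic metres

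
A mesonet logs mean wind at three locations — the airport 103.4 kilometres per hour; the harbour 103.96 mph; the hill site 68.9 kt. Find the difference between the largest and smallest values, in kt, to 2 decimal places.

the airport: 103.4 km/h = 55.8315 kt.
the harbour: 103.96 mph = 90.3388 kt.
Spread: 90.3388 − 55.8315 = 34.51 kt.

34.51 kt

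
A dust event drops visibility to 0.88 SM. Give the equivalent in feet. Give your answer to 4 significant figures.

4646 ft

1 SM = 5280 ft, so 0.88 × 5280 = 4646 ft.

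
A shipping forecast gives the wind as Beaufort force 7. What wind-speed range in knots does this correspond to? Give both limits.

28 to 33 kt

Beaufort 7 (near gale) spans 28–33 knots.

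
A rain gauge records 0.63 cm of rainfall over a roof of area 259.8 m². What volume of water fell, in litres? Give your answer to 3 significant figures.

Depth: 0.63 cm × 10 = 6.3 mm.
1 mm over 1 m² is 1 L, so volume = 6.3 × 259.8 = 1636.74 L ≈ 1640 L.

1640 litres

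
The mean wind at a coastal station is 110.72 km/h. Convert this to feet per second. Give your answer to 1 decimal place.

1 km/h = 0.911344 ft/s, so 110.72 × 0.911344 = 100.9 ft/s.

100.9 ft/s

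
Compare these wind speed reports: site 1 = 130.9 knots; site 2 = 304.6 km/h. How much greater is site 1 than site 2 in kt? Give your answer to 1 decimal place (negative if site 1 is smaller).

-33.6 kt

site 2: 304.6 km/h = 164.471 kt.
Difference: 130.900 − 164.471 = -33.6 kt.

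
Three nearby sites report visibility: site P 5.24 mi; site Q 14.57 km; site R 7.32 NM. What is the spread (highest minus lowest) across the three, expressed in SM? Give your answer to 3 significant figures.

site Q: 14.57 km = 9.0534 SM.
site R: 7.32 nmi = 8.4237 SM.
Spread: 9.0534 − 5.2400 = 3.81 SM.

3.81 SM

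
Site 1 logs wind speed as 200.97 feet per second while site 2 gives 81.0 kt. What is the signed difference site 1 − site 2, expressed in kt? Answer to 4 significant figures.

site 1: 200.97 ft/s = 119.0715 kt.
Difference: 119.0715 − 81.0000 = 38.07 kt.

38.07 kt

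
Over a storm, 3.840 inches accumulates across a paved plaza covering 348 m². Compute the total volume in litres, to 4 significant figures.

33940 litres

Depth: 3.840 in × 25.4 = 97.536 mm.
1 mm over 1 m² is 1 L, so volume = 97.536 × 348 = 33942.528 L ≈ 33940 L.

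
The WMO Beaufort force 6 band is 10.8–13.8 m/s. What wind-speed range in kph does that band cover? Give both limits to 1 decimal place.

10.8–13.8 m/s × 3.6 = 38.9–49.7 km/h.

38.9 to 49.7 km/h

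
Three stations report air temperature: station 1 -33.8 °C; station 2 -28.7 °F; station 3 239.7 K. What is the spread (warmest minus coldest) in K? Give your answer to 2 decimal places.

station 2: -28.7 °F = -33.722 °C.
station 3: 239.7 K = -33.450 °C.
Spread: (-33.450) − (-33.800) = 0.350 °C.

0.35 K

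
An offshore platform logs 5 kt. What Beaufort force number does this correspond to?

Beaufort force 2

5 kt lies in the Beaufort 2 band (light breeze, 4–6 kt).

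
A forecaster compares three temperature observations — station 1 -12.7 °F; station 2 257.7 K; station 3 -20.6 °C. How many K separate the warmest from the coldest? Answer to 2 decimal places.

station 1: -12.7 °F = -24.833 °C.
station 2: 257.7 K = -15.450 °C.
Spread: (-15.450) − (-24.833) = 9.383 °C.

9.38 K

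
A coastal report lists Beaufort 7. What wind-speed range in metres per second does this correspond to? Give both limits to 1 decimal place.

Beaufort 7 (near gale) spans 13.9–17.1 m/s.

13.9 to 17.1 m/s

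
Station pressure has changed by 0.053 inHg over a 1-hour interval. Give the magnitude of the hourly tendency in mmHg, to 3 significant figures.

0.053 inHg / 1 h × 25.4 mmHg/inHg = 1.35 mmHg/h.

1.35 mmHg per hour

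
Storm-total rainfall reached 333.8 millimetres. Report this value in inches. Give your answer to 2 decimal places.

13.14 in

1 mm = 0.0393701 in, so 333.8 × 0.0393701 = 13.14 in.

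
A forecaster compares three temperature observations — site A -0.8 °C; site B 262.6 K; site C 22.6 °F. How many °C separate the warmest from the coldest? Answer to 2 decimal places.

site B: 262.6 K = -10.550 °C.
site C: 22.6 °F = -5.222 °C.
Spread: (-0.800) − (-10.550) = 9.750 °C.

9.75 °C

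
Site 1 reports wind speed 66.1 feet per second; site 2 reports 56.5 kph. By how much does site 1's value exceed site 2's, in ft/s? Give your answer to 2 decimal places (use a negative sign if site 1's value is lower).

site 2: 56.5 km/h = 51.4910 ft/s.
Difference: 66.1000 − 51.4910 = 14.61 ft/s.

14.61 ft/s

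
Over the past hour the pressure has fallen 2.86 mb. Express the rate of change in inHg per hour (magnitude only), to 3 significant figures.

0.0845 inHg per hour

2.86 mb / 1 h × 0.02953 inHg/mb = 0.0845 inHg/h.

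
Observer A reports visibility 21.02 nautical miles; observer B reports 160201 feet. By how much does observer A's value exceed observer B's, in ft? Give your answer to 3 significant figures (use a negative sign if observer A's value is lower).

-32500 ft

observer A: 21.02 nmi = 127719.95 ft.
Difference: 127719.95 − 160201.00 = -32500 ft.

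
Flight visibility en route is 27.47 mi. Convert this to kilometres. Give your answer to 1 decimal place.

1 SM = 1.60934 km, so 27.47 × 1.60934 = 44.2 km.

44.2 km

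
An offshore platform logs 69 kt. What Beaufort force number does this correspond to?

Beaufort force 12

69 kt lies in the Beaufort 12 band (hurricane force, ≥64 kt).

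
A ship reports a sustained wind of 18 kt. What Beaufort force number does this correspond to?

Beaufort force 5

18 kt lies in the Beaufort 5 band (fresh breeze, 17–21 kt).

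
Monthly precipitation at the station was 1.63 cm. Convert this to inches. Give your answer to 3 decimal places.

0.642 in

1 cm = 0.393701 in, so 1.63 × 0.393701 = 0.642 in.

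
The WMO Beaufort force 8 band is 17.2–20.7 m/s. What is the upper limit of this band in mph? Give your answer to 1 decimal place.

46.3 mph

17.2–20.7 m/s × 2.237 = 38.5–46.3 mph.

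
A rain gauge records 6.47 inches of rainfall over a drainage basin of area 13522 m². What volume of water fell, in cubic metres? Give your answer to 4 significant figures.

2222 cubic metres

Depth: 6.47 in × 25.4 = 164.338 mm.
1 mm over 1 m² is 1 L, so volume = 164.338 × 13522 = 2222178.4 L = 2222 m³.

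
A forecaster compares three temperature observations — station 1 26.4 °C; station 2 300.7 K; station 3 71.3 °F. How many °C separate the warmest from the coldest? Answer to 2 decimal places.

station 2: 300.7 K = 27.550 °C.
station 3: 71.3 °F = 21.833 °C.
Spread: 27.550 − 21.833 = 5.717 °C.

5.72 °C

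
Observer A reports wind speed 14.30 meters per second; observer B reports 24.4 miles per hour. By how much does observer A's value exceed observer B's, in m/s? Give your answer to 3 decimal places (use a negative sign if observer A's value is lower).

observer B: 24.4 mph = 10.90778 m/s.
Difference: 14.30000 − 10.90778 = 3.392 m/s.

3.392 m/s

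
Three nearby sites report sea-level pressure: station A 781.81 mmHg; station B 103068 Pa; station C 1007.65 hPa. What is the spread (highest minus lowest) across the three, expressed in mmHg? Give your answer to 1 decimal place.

26.0 mmHg

station B: 103068 Pa = 773.073 mmHg.
station C: 1007.65 hPa = 755.800 mmHg.
Spread: 781.810 − 755.800 = 26.0 mmHg.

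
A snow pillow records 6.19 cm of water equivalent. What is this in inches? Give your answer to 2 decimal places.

2.44 in

1 cm = 0.393701 in, so 6.19 × 0.393701 = 2.44 in.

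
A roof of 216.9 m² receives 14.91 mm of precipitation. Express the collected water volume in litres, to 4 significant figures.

1 mm over 1 m² is 1 L, so volume = 14.91 × 216.9 = 3233.979 L ≈ 3234 L.

3234 litres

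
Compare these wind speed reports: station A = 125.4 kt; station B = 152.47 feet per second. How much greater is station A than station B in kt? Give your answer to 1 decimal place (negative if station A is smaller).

35.1 kt

station B: 152.47 ft/s = 90.336 kt.
Difference: 125.400 − 90.336 = 35.1 kt.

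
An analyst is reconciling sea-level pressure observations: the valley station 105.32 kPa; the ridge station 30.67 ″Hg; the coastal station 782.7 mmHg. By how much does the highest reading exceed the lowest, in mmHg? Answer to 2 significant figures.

the valley station: 105.32 kPa = 789.96 mmHg.
the ridge station: 30.67 inHg = 779.02 mmHg.
Spread: 789.96 − 779.02 = 11 mmHg.

11 mmHg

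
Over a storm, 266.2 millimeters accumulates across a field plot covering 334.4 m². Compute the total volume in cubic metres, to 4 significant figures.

89.02 cubic metres

1 mm over 1 m² is 1 L, so volume = 266.2 × 334.4 = 89017.28 L = 89.02 m³.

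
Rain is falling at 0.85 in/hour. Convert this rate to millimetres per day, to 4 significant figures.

518.2 mm/day

0.85 in/hour × 25.4 mm/in × 24 hour/day = 518.2 mm/day.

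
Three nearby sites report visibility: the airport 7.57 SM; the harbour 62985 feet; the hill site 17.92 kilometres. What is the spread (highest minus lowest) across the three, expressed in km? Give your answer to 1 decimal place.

the airport: 7.57 SM = 12.183 km.
the harbour: 62985 ft = 19.198 km.
Spread: 19.198 − 12.183 = 7.0 km.

7.0 km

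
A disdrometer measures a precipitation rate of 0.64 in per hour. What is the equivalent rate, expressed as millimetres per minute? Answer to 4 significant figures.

0.2709 mm/minute

0.64 in/hour × 25.4 mm/in × 0.0166667 hour/minute = 0.2709 mm/minute.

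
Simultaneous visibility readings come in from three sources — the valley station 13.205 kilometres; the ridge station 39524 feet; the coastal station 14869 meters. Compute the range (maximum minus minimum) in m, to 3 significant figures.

2820 m

the valley station: 13.205 km = 13205.00 m.
the ridge station: 39524 ft = 12046.92 m.
Spread: 14869.00 − 12046.92 = 2820 m.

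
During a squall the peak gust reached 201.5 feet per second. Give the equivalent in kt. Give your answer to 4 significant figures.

119.4 kt

1 ft/s = 0.592484 kt, so 201.5 × 0.592484 = 119.4 kt.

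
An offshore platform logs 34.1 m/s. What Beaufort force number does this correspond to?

34.1 m/s lies in the Beaufort 12 band (hurricane force, ≥32.7 m/s).

Beaufort force 12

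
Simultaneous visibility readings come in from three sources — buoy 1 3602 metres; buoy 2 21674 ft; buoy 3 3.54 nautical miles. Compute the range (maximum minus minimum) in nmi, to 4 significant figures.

1.622 nmi

buoy 1: 3602 m = 1.94492 nmi.
buoy 2: 21674 ft = 3.56708 nmi.
Spread: 3.56708 − 1.94492 = 1.622 nmi.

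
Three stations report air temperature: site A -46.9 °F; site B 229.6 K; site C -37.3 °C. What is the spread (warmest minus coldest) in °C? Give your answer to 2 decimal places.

6.53 °C

site A: -46.9 °F = -43.833 °C.
site B: 229.6 K = -43.550 °C.
Spread: (-37.300) − (-43.833) = 6.533 °C.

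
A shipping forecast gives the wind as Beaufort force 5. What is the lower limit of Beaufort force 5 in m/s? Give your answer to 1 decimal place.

Beaufort 5 (fresh breeze) spans 8.0–10.7 m/s.

8.0 m/s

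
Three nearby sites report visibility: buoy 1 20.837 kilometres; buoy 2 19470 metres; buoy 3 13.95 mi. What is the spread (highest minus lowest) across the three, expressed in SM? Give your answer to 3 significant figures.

buoy 1: 20.837 km = 12.9475 SM.
buoy 2: 19470 m = 12.0981 SM.
Spread: 13.9500 − 12.0981 = 1.85 SM.

1.85 SM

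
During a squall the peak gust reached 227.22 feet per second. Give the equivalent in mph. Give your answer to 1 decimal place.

154.9 mph

1 ft/s = 0.681818 mph, so 227.22 × 0.681818 = 154.9 mph.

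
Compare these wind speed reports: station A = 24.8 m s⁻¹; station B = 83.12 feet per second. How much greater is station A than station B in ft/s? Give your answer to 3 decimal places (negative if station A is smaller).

station A: 24.8 m/s = 81.36483 ft/s.
Difference: 81.36483 − 83.12000 = -1.755 ft/s.

-1.755 ft/s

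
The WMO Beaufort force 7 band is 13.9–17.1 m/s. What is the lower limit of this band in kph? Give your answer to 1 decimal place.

13.9–17.1 m/s × 3.6 = 50.0–61.6 km/h.

50.0 km/h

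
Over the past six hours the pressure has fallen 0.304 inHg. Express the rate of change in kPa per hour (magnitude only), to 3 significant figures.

0.304 inHg / 6 h × 3.38639 kPa/inHg = 0.172 kPa/h.

0.172 kPa per hour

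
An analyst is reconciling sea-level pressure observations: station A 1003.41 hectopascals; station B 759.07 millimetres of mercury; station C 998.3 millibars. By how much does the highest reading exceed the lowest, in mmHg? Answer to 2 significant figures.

station A: 1003.41 hPa = 752.62 mmHg.
station C: 998.3 mb = 748.79 mmHg.
Spread: 759.07 − 748.79 = 10 mmHg.

10 mmHg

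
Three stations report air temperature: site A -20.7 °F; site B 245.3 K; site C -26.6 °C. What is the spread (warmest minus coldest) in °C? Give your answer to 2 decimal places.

site A: -20.7 °F = -29.278 °C.
site B: 245.3 K = -27.850 °C.
Spread: (-26.600) − (-29.278) = 2.678 °C.

2.68 °C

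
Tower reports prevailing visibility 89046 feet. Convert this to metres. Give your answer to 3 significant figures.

27100 m

1 ft = 0.3048 m, so 89046 × 0.3048 = 27100 m.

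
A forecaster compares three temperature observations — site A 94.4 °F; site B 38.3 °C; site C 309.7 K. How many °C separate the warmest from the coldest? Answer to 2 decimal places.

site A: 94.4 °F = 34.667 °C.
site C: 309.7 K = 36.550 °C.
Spread: 38.300 − 34.667 = 3.633 °C.

3.63 °C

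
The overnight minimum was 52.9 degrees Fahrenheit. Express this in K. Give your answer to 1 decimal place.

284.8 K

First to °C: 11.61 °C.
Then to K: 284.8 K.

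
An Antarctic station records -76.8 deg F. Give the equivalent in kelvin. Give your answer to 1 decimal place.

First to °C: -60.44 °C.
Then to K: 212.7 K.

212.7 K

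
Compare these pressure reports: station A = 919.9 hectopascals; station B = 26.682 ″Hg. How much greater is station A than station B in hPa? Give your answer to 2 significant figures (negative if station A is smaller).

station B: 26.682 inHg = 903.56 hPa.
Difference: 919.90 − 903.56 = 16 hPa.

16 hPa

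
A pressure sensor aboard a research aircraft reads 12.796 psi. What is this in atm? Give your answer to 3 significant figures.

1 psi = 0.068046 atm, so 12.796 × 0.068046 = 0.871 atm.

0.871 atm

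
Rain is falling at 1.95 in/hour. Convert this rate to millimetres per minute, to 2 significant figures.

0.83 mm/minute

1.95 in/hour × 25.4 mm/in × 0.0166667 hour/minute = 0.83 mm/minute.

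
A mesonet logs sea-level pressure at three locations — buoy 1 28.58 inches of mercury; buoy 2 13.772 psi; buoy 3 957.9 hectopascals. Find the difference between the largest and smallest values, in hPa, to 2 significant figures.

buoy 1: 28.58 inHg = 967.83 hPa.
buoy 2: 13.772 psi = 949.55 hPa.
Spread: 967.83 − 949.55 = 18 hPa.

18 hPa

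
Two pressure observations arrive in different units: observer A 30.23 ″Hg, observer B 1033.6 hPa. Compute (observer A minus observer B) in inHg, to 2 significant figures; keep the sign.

-0.29 inHg

observer B: 1033.6 hPa = 30.5222 inHg.
Difference: 30.2300 − 30.5222 = -0.29 inHg.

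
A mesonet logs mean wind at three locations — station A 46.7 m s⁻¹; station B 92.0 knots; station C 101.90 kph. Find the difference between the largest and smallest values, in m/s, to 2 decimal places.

19.02 m/s

station B: 92.0 kt = 47.3289 m/s.
station C: 101.90 km/h = 28.3056 m/s.
Spread: 47.3289 − 28.3056 = 19.02 m/s.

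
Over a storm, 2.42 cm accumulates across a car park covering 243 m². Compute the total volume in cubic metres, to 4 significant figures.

5.881 cubic metres

Depth: 2.42 cm × 10 = 24.2 mm.
1 mm over 1 m² is 1 L, so volume = 24.2 × 243 = 5880.6 L = 5.881 m³.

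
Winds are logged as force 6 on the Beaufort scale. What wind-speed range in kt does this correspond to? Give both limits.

22 to 27 kt

Beaufort 6 (strong breeze) spans 22–27 knots.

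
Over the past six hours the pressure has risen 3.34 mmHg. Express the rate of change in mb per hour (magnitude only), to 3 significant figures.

3.34 mmHg / 6 h × 1.33322 mb/mmHg = 0.742 mb/h.

0.742 mb per hour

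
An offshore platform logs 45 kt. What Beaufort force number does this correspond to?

45 kt lies in the Beaufort 9 band (strong gale, 41–47 kt).

Beaufort force 9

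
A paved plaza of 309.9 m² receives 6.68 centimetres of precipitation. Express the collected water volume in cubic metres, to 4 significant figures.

Depth: 6.68 cm × 10 = 66.8 mm.
1 mm over 1 m² is 1 L, so volume = 66.8 × 309.9 = 20701.32 L = 20.70 m³.

20.70 cubic metres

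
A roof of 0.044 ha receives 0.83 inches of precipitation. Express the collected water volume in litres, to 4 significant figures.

9276 litres

Depth: 0.83 in × 25.4 = 21.082 mm.
Area: 0.044 ha = 440 m².
1 mm over 1 m² is 1 L, so volume = 21.082 × 440 = 9276.08 L ≈ 9276 L.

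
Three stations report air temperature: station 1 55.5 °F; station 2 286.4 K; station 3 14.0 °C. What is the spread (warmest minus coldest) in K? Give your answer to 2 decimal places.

station 1: 55.5 °F = 13.056 °C.
station 2: 286.4 K = 13.250 °C.
Spread: 14.000 − 13.056 = 0.944 °C.

0.94 K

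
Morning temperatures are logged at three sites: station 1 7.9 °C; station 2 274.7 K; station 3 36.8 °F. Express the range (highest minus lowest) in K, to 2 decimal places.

station 2: 274.7 K = 1.550 °C.
station 3: 36.8 °F = 2.667 °C.
Spread: 7.900 − 1.550 = 6.350 °C.

6.35 K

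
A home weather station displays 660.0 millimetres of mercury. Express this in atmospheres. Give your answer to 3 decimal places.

1 mmHg = 0.00131579 atm, so 660.0 × 0.00131579 = 0.868 atm.

0.868 atm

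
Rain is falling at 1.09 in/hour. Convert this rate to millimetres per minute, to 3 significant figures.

0.461 mm/minute

1.09 in/hour × 25.4 mm/in × 0.0166667 hour/minute = 0.461 mm/minute.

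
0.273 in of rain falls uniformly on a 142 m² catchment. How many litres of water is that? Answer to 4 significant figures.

984.7 litres

Depth: 0.273 in × 25.4 = 6.9342 mm.
1 mm over 1 m² is 1 L, so volume = 6.9342 × 142 = 984.6564 L ≈ 984.7 L.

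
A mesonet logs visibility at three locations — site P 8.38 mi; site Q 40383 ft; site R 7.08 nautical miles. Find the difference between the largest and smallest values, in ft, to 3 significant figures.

3860 ft

site P: 8.38 SM = 44246.40 ft.
site R: 7.08 nmi = 43018.90 ft.
Spread: 44246.40 − 40383.00 = 3860 ft.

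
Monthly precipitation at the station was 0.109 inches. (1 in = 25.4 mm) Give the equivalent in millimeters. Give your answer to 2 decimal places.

2.77 mm

1 in = 25.4 mm, so 0.109 × 25.4 = 2.77 mm.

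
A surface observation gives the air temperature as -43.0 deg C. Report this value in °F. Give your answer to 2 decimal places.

°F = °C × 9/5 + 32 = -43.0 × 1.8 + 32 = -45.40 °F.

-45.40 °F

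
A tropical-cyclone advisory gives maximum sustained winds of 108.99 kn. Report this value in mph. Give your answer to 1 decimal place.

1 kt = 1.15078 mph, so 108.99 × 1.15078 = 125.4 mph.

125.4 mph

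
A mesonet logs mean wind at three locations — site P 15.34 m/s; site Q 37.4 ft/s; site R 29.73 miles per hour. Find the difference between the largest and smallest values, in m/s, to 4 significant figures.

site Q: 37.4 ft/s = 11.39952 m/s.
site R: 29.73 mph = 13.29050 m/s.
Spread: 15.34000 − 11.39952 = 3.940 m/s.

3.940 m/s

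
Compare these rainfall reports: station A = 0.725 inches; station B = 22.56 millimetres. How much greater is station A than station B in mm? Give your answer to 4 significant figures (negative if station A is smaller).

station A: 0.725 in = 18.41500 mm.
Difference: 18.41500 − 22.56000 = -4.145 mm.

-4.145 mm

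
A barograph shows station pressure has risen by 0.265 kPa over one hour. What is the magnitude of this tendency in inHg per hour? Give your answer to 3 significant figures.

0.265 kPa / 1 h × 0.2953 inHg/kPa = 0.0783 inHg/h.

0.0783 inHg per hour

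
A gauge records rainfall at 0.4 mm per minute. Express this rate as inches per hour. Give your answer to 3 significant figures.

0.945 in/hour

0.4 mm/minute × 0.0393701 in/mm × 60 minute/hour = 0.945 in/hour.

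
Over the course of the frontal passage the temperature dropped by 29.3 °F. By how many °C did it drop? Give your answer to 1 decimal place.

Converting a difference, only the 9/5 scale factor applies: Δ°C = 29.3 × 0.5556 = 16.3 °C.

16.3 °C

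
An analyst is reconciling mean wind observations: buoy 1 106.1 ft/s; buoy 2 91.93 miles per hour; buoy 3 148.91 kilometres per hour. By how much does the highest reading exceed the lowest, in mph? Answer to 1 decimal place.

buoy 1: 106.1 ft/s = 72.341 mph.
buoy 3: 148.91 km/h = 92.528 mph.
Spread: 92.528 − 72.341 = 20.2 mph.

20.2 mph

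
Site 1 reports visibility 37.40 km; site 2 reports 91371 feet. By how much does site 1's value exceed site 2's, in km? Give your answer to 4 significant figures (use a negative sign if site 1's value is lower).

site 2: 91371 ft = 27.84988 km.
Difference: 37.40000 − 27.84988 = 9.550 km.

9.550 km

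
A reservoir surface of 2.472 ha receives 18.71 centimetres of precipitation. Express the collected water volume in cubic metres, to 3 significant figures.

4630 cubic metres

Depth: 18.71 cm × 10 = 187.1 mm.
Area: 2.472 ha = 24720 m².
1 mm over 1 m² is 1 L, so volume = 187.1 × 24720 = 4625112 L = 4630 m³.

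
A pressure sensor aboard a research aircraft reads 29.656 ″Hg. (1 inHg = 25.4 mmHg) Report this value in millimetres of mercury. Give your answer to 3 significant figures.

753 mmHg

1 inHg = 25.4 mmHg, so 29.656 × 25.4 = 753 mmHg.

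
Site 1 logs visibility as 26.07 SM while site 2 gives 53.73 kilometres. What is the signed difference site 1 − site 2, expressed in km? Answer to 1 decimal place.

site 1: 26.07 SM = 41.956 km.
Difference: 41.956 − 53.730 = -11.8 km.

-11.8 km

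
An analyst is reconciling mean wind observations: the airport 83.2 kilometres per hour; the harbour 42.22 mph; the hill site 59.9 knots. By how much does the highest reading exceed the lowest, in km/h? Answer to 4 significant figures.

42.99 km/h

the harbour: 42.22 mph = 67.9465 km/h.
the hill site: 59.9 kt = 110.9348 km/h.
Spread: 110.9348 − 67.9465 = 42.99 km/h.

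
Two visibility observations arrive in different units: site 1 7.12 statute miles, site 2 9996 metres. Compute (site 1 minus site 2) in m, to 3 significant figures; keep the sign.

site 1: 7.12 SM = 11458.53 m.
Difference: 11458.53 − 9996.00 = 1460 m.

1460 m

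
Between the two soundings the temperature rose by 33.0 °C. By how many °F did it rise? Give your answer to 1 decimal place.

A change of 1 °C equals a change of 1.8 °F: Δ°F = 33.0 × 1.8 = 59.4 °F.

59.4 °F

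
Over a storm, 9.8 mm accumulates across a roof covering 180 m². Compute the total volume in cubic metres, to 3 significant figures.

1.76 cubic metres

1 mm over 1 m² is 1 L, so volume = 9.8 × 180 = 1764 L = 1.76 m³.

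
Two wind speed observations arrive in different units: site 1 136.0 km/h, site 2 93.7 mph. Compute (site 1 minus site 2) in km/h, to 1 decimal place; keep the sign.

-14.8 km/h

site 2: 93.7 mph = 150.796 km/h.
Difference: 136.000 − 150.796 = -14.8 km/h.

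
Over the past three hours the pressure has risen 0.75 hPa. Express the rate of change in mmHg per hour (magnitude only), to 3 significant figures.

0.188 mmHg per hour

0.75 hPa / 3 h × 0.750062 mmHg/hPa = 0.188 mmHg/h.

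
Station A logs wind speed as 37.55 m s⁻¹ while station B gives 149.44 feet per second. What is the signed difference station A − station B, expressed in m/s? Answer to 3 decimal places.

station B: 149.44 ft/s = 45.54931 m/s.
Difference: 37.55000 − 45.54931 = -7.999 m/s.

-7.999 m/s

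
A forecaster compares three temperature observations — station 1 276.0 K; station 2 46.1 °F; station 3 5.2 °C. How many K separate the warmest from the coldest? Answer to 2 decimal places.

station 1: 276.0 K = 2.850 °C.
station 2: 46.1 °F = 7.833 °C.
Spread: 7.833 − 2.850 = 4.983 °C.

4.98 K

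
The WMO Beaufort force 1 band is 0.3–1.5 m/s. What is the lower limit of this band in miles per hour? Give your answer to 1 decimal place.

0.3–1.5 m/s × 2.237 = 0.7–3.4 mph.

0.7 mph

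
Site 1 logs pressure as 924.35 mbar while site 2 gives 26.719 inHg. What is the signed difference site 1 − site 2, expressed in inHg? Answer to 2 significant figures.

site 1: 924.35 mb = 27.2960 inHg.
Difference: 27.2960 − 26.7190 = 0.58 inHg.

0.58 inHg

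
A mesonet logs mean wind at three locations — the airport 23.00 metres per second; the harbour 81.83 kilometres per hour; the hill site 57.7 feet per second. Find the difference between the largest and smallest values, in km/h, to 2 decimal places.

the airport: 23.00 m/s = 82.8000 km/h.
the hill site: 57.7 ft/s = 63.3131 km/h.
Spread: 82.8000 − 63.3131 = 19.49 km/h.

19.49 km/h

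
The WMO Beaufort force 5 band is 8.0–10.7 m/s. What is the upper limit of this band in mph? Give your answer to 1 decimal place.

8.0–10.7 m/s × 2.237 = 17.9–23.9 mph.

23.9 mph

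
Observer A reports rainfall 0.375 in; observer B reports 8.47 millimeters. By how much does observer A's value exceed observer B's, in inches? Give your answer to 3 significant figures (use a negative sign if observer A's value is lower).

0.0415 in

observer B: 8.47 mm = 0.333465 in.
Difference: 0.375000 − 0.333465 = 0.0415 in.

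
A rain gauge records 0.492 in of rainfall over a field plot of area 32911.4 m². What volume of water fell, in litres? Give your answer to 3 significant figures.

Depth: 0.492 in × 25.4 = 12.4968 mm.
1 mm over 1 m² is 1 L, so volume = 12.4968 × 32911.4 = 411287.18 L ≈ 411000 L.

411000 litres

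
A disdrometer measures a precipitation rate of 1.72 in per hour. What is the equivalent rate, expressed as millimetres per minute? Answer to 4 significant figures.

1.72 in/hour × 25.4 mm/in × 0.0166667 hour/minute = 0.7281 mm/minute.

0.7281 mm/minute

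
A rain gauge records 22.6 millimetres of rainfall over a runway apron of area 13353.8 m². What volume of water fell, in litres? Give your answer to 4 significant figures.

1 mm over 1 m² is 1 L, so volume = 22.6 × 13353.8 = 301795.88 L ≈ 301800 L.

301800 litres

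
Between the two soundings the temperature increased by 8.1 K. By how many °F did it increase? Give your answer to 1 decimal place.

For a temperature change the 32° offset cancels: Δ°F = 8.1 × 1.8 = 14.6 °F.

14.6 °F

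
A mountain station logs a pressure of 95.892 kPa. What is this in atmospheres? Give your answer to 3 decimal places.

0.946 atm

1 kPa = 0.00986923 atm, so 95.892 × 0.00986923 = 0.946 atm.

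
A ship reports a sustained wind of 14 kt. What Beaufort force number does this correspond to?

14 kt lies in the Beaufort 4 band (moderate breeze, 11–16 kt).

Beaufort force 4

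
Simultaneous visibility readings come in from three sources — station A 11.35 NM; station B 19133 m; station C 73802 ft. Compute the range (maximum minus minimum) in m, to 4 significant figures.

station A: 11.35 nmi = 21020.20 m.
station C: 73802 ft = 22494.85 m.
Spread: 22494.85 − 19133.00 = 3362 m.

3362 m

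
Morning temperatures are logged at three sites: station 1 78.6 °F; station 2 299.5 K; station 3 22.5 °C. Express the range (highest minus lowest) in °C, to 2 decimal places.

station 1: 78.6 °F = 25.889 °C.
station 2: 299.5 K = 26.350 °C.
Spread: 26.350 − 22.500 = 3.850 °C.

3.85 °C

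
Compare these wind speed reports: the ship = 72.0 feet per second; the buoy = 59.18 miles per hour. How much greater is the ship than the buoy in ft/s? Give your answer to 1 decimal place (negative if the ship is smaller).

the buoy: 59.18 mph = 86.797 ft/s.
Difference: 72.000 − 86.797 = -14.8 ft/s.

-14.8 ft/s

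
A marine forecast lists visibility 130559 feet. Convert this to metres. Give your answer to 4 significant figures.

1 ft = 0.3048 m, so 130559 × 0.3048 = 39790 m.

39790 m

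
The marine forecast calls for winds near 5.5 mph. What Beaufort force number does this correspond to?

Beaufort force 2

5.5 mph = 2.5 m/s, which is Beaufort 2 (light breeze, 1.6–3.3 m/s).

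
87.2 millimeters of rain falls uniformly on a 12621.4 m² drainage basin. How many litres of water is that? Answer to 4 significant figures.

1 mm over 1 m² is 1 L, so volume = 87.2 × 12621.4 = 1100586.1 L ≈ 1101000 L.

1101000 litres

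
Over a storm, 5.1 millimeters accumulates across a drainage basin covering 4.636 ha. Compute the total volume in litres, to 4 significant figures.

236400 litres

Area: 4.636 ha = 46360 m².
1 mm over 1 m² is 1 L, so volume = 5.1 × 46360 = 236436 L ≈ 236400 L.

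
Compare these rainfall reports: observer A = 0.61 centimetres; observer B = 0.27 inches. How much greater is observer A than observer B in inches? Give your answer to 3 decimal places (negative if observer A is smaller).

-0.030 in

observer A: 0.61 cm = 0.24016 in.
Difference: 0.24016 − 0.27000 = -0.030 in.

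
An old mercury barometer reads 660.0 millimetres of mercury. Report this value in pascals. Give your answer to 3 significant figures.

1 mmHg = 133.322 Pa, so 660.0 × 133.322 = 88000 Pa.

88000 Pa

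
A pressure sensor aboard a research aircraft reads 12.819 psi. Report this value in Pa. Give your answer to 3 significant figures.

88400 Pa

1 psi = 6894.76 Pa, so 12.819 × 6894.76 = 88400 Pa.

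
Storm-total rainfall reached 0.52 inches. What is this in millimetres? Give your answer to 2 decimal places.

1 in = 25.4 mm, so 0.52 × 25.4 = 13.21 mm.

13.21 mm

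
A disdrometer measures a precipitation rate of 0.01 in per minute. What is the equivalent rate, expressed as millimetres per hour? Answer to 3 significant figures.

0.01 in/minute × 25.4 mm/in × 60 minute/hour = 15.2 mm/hour.

15.2 mm/hour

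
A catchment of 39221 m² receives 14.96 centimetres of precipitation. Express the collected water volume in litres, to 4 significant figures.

5867000 litres

Depth: 14.96 cm × 10 = 149.6 mm.
1 mm over 1 m² is 1 L, so volume = 149.6 × 39221 = 5867461.6 L ≈ 5867000 L.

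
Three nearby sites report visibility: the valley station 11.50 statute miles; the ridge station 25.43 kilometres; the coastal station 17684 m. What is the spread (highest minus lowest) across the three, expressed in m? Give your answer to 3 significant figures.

the valley station: 11.50 SM = 18507.46 m.
the ridge station: 25.43 km = 25430.00 m.
Spread: 25430.00 − 17684.00 = 7750 m.

7750 m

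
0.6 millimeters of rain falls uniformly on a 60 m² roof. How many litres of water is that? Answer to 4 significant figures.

36.00 litres

1 mm over 1 m² is 1 L, so volume = 0.6 × 60 = 36 L ≈ 36.00 L.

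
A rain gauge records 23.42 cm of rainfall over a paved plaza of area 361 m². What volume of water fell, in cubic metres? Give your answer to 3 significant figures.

Depth: 23.42 cm × 10 = 234.2 mm.
1 mm over 1 m² is 1 L, so volume = 234.2 × 361 = 84546.2 L = 84.5 m³.

84.5 cubic metres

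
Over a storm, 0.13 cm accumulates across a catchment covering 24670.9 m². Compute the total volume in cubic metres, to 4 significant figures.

32.07 cubic metres

Depth: 0.13 cm × 10 = 1.3 mm.
1 mm over 1 m² is 1 L, so volume = 1.3 × 24670.9 = 32072.17 L = 32.07 m³.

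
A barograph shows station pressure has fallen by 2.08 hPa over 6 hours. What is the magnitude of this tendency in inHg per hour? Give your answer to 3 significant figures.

2.08 hPa / 6 h × 0.02953 inHg/hPa = 0.0102 inHg/h.

0.0102 inHg per hour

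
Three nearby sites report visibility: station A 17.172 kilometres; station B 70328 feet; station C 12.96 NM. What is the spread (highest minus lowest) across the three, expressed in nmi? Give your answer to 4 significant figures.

3.688 nmi

station A: 17.172 km = 9.27214 nmi.
station B: 70328 ft = 11.57450 nmi.
Spread: 12.96000 − 9.27214 = 3.688 nmi.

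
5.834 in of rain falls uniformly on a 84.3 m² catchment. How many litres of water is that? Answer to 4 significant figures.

12490 litres

Depth: 5.834 in × 25.4 = 148.1836 mm.
1 mm over 1 m² is 1 L, so volume = 148.1836 × 84.3 = 12491.877 L ≈ 12490 L.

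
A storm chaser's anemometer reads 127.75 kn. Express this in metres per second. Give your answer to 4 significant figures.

1 kt = 0.514444 m/s, so 127.75 × 0.514444 = 65.72 m/s.

65.72 m/s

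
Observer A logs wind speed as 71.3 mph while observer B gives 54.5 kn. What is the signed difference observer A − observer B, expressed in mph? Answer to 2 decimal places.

8.58 mph

observer B: 54.5 kt = 62.7175 mph.
Difference: 71.3000 − 62.7175 = 8.58 mph.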